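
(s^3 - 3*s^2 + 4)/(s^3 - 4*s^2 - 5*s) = (s^2 - 4*s + 4)/(s*(s - 5))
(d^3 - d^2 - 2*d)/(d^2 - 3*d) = (d^2 - d - 2)/(d - 3)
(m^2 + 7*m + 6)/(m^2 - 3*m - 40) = (m^2 + 7*m + 6)/(m^2 - 3*m - 40)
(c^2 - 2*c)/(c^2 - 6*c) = (c - 2)/(c - 6)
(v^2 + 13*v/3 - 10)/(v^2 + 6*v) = (v - 5/3)/v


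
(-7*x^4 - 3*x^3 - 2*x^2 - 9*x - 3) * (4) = -28*x^4 - 12*x^3 - 8*x^2 - 36*x - 12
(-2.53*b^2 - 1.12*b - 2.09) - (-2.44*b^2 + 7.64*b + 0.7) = -0.0899999999999999*b^2 - 8.76*b - 2.79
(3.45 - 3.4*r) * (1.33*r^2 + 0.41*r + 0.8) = -4.522*r^3 + 3.1945*r^2 - 1.3055*r + 2.76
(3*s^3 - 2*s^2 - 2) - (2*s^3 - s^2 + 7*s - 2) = s^3 - s^2 - 7*s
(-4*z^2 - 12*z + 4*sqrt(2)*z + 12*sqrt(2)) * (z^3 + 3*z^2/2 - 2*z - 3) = -4*z^5 - 18*z^4 + 4*sqrt(2)*z^4 - 10*z^3 + 18*sqrt(2)*z^3 + 10*sqrt(2)*z^2 + 36*z^2 - 36*sqrt(2)*z + 36*z - 36*sqrt(2)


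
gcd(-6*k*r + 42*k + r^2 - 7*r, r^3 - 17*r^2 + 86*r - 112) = r - 7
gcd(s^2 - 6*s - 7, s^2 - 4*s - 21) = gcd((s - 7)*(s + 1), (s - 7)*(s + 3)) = s - 7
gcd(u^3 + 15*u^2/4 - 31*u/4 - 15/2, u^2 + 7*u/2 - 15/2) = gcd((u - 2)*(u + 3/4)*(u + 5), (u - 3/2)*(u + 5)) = u + 5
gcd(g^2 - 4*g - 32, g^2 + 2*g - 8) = g + 4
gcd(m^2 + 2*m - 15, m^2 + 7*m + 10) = m + 5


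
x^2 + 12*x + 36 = (x + 6)^2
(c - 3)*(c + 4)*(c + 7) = c^3 + 8*c^2 - 5*c - 84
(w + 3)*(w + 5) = w^2 + 8*w + 15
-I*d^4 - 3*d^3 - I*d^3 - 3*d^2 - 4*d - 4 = (d - 2*I)^2*(d + I)*(-I*d - I)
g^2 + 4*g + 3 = (g + 1)*(g + 3)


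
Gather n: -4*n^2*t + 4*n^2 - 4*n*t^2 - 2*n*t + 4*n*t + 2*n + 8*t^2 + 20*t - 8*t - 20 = n^2*(4 - 4*t) + n*(-4*t^2 + 2*t + 2) + 8*t^2 + 12*t - 20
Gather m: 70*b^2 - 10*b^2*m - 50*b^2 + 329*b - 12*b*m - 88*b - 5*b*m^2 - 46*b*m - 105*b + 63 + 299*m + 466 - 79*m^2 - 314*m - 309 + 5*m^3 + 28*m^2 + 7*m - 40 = 20*b^2 + 136*b + 5*m^3 + m^2*(-5*b - 51) + m*(-10*b^2 - 58*b - 8) + 180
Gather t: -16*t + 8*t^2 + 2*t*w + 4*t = 8*t^2 + t*(2*w - 12)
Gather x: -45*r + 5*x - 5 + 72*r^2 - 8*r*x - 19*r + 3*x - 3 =72*r^2 - 64*r + x*(8 - 8*r) - 8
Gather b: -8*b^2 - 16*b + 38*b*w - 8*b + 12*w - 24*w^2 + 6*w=-8*b^2 + b*(38*w - 24) - 24*w^2 + 18*w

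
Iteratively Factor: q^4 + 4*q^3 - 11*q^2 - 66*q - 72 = (q + 3)*(q^3 + q^2 - 14*q - 24) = (q + 2)*(q + 3)*(q^2 - q - 12) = (q - 4)*(q + 2)*(q + 3)*(q + 3)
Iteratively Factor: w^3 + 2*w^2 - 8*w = (w)*(w^2 + 2*w - 8) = w*(w - 2)*(w + 4)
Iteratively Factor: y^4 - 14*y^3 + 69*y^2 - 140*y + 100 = (y - 2)*(y^3 - 12*y^2 + 45*y - 50) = (y - 2)^2*(y^2 - 10*y + 25) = (y - 5)*(y - 2)^2*(y - 5)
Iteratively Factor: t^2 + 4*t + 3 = (t + 1)*(t + 3)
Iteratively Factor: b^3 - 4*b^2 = (b)*(b^2 - 4*b) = b*(b - 4)*(b)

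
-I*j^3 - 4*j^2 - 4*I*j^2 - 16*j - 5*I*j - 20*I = (j + 4)*(j - 5*I)*(-I*j + 1)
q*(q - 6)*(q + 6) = q^3 - 36*q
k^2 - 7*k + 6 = (k - 6)*(k - 1)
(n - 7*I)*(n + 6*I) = n^2 - I*n + 42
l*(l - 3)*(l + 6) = l^3 + 3*l^2 - 18*l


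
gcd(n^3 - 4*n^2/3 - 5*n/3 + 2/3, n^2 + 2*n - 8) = n - 2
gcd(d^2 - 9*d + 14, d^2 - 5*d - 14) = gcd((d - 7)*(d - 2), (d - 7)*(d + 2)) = d - 7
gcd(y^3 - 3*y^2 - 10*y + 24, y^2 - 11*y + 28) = y - 4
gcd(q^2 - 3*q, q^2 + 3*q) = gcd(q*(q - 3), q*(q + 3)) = q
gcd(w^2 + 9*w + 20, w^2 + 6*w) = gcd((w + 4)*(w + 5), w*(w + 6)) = 1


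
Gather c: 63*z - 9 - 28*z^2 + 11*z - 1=-28*z^2 + 74*z - 10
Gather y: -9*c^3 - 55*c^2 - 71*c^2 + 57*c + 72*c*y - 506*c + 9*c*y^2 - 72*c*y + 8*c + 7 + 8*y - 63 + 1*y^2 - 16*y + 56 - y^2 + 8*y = -9*c^3 - 126*c^2 + 9*c*y^2 - 441*c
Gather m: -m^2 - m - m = -m^2 - 2*m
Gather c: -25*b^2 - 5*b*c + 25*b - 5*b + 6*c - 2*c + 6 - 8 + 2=-25*b^2 + 20*b + c*(4 - 5*b)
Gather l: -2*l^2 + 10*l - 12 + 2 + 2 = -2*l^2 + 10*l - 8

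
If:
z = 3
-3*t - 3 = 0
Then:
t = -1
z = 3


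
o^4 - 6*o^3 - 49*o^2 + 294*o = o*(o - 7)*(o - 6)*(o + 7)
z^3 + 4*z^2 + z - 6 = (z - 1)*(z + 2)*(z + 3)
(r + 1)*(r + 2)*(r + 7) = r^3 + 10*r^2 + 23*r + 14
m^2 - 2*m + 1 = (m - 1)^2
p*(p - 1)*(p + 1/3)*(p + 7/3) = p^4 + 5*p^3/3 - 17*p^2/9 - 7*p/9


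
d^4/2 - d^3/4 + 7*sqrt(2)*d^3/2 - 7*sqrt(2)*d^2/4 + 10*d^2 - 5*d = d*(d/2 + sqrt(2))*(d - 1/2)*(d + 5*sqrt(2))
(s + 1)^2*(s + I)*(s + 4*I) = s^4 + 2*s^3 + 5*I*s^3 - 3*s^2 + 10*I*s^2 - 8*s + 5*I*s - 4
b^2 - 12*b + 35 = (b - 7)*(b - 5)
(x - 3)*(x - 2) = x^2 - 5*x + 6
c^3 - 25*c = c*(c - 5)*(c + 5)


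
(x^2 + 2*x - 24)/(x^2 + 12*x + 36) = (x - 4)/(x + 6)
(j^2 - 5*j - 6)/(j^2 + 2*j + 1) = (j - 6)/(j + 1)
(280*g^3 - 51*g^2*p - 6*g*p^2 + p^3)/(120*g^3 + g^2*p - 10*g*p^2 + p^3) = (7*g + p)/(3*g + p)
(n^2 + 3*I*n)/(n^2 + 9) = n/(n - 3*I)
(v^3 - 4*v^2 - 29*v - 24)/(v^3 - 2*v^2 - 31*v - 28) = (v^2 - 5*v - 24)/(v^2 - 3*v - 28)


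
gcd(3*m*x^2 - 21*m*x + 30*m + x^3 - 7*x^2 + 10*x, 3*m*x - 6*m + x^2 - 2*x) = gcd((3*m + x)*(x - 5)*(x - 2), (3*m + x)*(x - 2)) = 3*m*x - 6*m + x^2 - 2*x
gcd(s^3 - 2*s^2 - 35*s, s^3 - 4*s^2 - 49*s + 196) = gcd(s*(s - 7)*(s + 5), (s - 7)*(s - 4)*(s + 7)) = s - 7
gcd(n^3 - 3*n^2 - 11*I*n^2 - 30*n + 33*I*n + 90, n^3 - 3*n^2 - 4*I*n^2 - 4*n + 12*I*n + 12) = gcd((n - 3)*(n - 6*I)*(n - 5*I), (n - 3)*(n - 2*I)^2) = n - 3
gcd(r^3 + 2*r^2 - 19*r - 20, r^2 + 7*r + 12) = 1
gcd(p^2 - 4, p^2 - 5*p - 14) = p + 2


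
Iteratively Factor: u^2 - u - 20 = (u + 4)*(u - 5)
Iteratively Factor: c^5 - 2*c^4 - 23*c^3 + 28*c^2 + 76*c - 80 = (c + 2)*(c^4 - 4*c^3 - 15*c^2 + 58*c - 40) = (c - 1)*(c + 2)*(c^3 - 3*c^2 - 18*c + 40) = (c - 2)*(c - 1)*(c + 2)*(c^2 - c - 20) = (c - 5)*(c - 2)*(c - 1)*(c + 2)*(c + 4)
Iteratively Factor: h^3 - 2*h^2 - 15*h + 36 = (h - 3)*(h^2 + h - 12) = (h - 3)^2*(h + 4)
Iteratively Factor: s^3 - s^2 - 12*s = (s + 3)*(s^2 - 4*s) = s*(s + 3)*(s - 4)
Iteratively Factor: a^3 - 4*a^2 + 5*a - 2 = (a - 1)*(a^2 - 3*a + 2) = (a - 2)*(a - 1)*(a - 1)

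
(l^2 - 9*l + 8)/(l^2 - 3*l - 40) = (l - 1)/(l + 5)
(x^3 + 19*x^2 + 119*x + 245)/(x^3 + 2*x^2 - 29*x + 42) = (x^2 + 12*x + 35)/(x^2 - 5*x + 6)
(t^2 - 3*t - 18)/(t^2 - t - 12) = (t - 6)/(t - 4)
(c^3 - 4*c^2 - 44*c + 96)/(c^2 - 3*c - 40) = (c^2 + 4*c - 12)/(c + 5)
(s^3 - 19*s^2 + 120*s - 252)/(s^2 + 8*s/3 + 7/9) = 9*(s^3 - 19*s^2 + 120*s - 252)/(9*s^2 + 24*s + 7)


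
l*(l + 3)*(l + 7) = l^3 + 10*l^2 + 21*l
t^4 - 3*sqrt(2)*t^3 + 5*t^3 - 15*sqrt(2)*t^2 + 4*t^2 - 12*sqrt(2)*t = t*(t + 1)*(t + 4)*(t - 3*sqrt(2))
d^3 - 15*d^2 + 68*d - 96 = (d - 8)*(d - 4)*(d - 3)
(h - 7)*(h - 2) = h^2 - 9*h + 14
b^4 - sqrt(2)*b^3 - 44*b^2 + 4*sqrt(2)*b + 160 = (b - 2)*(b + 2)*(b - 5*sqrt(2))*(b + 4*sqrt(2))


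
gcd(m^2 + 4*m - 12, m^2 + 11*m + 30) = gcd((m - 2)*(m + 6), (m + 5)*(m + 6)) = m + 6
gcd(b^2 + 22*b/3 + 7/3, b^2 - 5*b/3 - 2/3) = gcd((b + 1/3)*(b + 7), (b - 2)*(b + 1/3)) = b + 1/3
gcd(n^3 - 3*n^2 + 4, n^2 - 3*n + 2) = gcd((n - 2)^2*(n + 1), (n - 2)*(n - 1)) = n - 2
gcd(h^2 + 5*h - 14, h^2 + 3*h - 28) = h + 7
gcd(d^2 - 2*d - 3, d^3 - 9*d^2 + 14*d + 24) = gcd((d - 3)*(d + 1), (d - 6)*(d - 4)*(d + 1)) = d + 1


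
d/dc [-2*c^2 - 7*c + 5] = -4*c - 7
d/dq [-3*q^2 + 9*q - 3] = 9 - 6*q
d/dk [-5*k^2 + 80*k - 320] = 80 - 10*k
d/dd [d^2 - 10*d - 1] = 2*d - 10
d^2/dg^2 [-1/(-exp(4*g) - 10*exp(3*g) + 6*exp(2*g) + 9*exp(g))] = ((-16*exp(3*g) - 90*exp(2*g) + 24*exp(g) + 9)*(exp(3*g) + 10*exp(2*g) - 6*exp(g) - 9) + 2*(4*exp(3*g) + 30*exp(2*g) - 12*exp(g) - 9)^2)*exp(-g)/(exp(3*g) + 10*exp(2*g) - 6*exp(g) - 9)^3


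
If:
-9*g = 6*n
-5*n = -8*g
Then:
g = 0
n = 0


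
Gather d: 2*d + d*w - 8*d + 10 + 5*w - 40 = d*(w - 6) + 5*w - 30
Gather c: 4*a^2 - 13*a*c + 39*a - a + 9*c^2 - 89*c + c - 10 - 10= 4*a^2 + 38*a + 9*c^2 + c*(-13*a - 88) - 20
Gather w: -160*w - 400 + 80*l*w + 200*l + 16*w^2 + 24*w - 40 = 200*l + 16*w^2 + w*(80*l - 136) - 440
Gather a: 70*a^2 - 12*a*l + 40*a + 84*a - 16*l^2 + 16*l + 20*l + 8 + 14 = 70*a^2 + a*(124 - 12*l) - 16*l^2 + 36*l + 22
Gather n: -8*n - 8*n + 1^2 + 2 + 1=4 - 16*n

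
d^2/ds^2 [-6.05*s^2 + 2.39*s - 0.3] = -12.1000000000000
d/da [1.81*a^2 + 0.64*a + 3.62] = 3.62*a + 0.64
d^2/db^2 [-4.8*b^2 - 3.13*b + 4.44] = -9.60000000000000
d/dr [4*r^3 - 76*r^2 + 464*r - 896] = 12*r^2 - 152*r + 464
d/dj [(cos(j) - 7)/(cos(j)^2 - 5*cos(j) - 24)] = (cos(j)^2 - 14*cos(j) + 59)*sin(j)/(sin(j)^2 + 5*cos(j) + 23)^2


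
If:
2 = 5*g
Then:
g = 2/5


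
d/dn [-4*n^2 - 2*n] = -8*n - 2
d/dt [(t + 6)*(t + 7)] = 2*t + 13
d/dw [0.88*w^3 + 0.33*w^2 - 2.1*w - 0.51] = 2.64*w^2 + 0.66*w - 2.1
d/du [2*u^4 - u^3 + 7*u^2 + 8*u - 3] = 8*u^3 - 3*u^2 + 14*u + 8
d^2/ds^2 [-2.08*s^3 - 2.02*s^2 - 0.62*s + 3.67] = -12.48*s - 4.04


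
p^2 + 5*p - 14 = (p - 2)*(p + 7)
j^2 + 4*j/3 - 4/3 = (j - 2/3)*(j + 2)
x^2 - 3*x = x*(x - 3)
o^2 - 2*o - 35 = (o - 7)*(o + 5)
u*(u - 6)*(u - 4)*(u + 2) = u^4 - 8*u^3 + 4*u^2 + 48*u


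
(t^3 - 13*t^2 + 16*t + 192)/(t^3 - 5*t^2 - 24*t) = (t - 8)/t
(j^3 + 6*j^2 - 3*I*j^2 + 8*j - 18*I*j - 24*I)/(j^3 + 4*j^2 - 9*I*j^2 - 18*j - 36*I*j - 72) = (j + 2)/(j - 6*I)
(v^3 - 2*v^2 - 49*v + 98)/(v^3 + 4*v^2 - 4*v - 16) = (v^2 - 49)/(v^2 + 6*v + 8)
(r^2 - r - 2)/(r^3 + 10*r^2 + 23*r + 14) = (r - 2)/(r^2 + 9*r + 14)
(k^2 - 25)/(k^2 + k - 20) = (k - 5)/(k - 4)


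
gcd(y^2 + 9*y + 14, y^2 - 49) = y + 7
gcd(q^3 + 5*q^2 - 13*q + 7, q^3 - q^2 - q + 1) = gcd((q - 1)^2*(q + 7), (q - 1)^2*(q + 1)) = q^2 - 2*q + 1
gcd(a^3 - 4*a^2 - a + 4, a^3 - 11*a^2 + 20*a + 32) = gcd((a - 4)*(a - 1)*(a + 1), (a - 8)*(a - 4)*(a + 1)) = a^2 - 3*a - 4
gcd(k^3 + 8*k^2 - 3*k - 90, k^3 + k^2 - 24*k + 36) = k^2 + 3*k - 18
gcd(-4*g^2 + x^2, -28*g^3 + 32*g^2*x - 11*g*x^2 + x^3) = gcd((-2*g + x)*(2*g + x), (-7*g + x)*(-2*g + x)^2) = -2*g + x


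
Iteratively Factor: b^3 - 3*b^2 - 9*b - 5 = (b + 1)*(b^2 - 4*b - 5) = (b + 1)^2*(b - 5)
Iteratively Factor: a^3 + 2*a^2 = (a)*(a^2 + 2*a) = a^2*(a + 2)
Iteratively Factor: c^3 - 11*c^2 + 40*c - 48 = (c - 3)*(c^2 - 8*c + 16) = (c - 4)*(c - 3)*(c - 4)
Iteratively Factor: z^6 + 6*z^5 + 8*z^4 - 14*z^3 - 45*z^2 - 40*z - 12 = (z + 2)*(z^5 + 4*z^4 - 14*z^2 - 17*z - 6) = (z + 1)*(z + 2)*(z^4 + 3*z^3 - 3*z^2 - 11*z - 6) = (z - 2)*(z + 1)*(z + 2)*(z^3 + 5*z^2 + 7*z + 3) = (z - 2)*(z + 1)^2*(z + 2)*(z^2 + 4*z + 3) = (z - 2)*(z + 1)^2*(z + 2)*(z + 3)*(z + 1)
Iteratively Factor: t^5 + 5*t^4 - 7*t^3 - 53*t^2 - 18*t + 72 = (t + 2)*(t^4 + 3*t^3 - 13*t^2 - 27*t + 36) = (t + 2)*(t + 3)*(t^3 - 13*t + 12) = (t - 1)*(t + 2)*(t + 3)*(t^2 + t - 12) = (t - 1)*(t + 2)*(t + 3)*(t + 4)*(t - 3)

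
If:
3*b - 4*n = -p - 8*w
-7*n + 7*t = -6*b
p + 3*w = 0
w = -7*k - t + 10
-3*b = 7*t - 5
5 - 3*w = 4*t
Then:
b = -5/29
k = 1745/1421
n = 130/203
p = -375/203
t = 160/203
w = 125/203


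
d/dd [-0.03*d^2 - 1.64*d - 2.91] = -0.06*d - 1.64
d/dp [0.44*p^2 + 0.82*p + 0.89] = 0.88*p + 0.82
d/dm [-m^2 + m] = 1 - 2*m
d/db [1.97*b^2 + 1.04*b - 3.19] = 3.94*b + 1.04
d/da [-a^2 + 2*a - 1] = 2 - 2*a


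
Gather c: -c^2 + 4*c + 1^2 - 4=-c^2 + 4*c - 3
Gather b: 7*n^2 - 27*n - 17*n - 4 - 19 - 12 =7*n^2 - 44*n - 35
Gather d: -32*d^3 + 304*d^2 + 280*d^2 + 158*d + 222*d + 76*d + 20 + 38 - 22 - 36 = -32*d^3 + 584*d^2 + 456*d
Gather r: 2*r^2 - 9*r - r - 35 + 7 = 2*r^2 - 10*r - 28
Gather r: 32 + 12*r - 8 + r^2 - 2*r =r^2 + 10*r + 24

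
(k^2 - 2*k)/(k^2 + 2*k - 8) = k/(k + 4)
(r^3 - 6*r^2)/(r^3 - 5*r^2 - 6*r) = r/(r + 1)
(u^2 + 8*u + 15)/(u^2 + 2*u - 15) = (u + 3)/(u - 3)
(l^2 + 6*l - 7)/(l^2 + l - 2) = (l + 7)/(l + 2)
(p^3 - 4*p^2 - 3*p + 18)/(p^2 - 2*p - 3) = (p^2 - p - 6)/(p + 1)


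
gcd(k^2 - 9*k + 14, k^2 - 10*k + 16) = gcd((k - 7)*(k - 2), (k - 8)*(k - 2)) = k - 2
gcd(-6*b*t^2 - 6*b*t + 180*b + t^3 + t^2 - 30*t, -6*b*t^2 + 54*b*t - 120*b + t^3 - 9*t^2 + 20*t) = -6*b*t + 30*b + t^2 - 5*t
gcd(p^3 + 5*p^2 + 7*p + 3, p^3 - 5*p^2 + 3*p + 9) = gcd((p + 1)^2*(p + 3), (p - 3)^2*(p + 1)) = p + 1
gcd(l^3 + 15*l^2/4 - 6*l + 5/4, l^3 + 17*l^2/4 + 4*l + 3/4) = 1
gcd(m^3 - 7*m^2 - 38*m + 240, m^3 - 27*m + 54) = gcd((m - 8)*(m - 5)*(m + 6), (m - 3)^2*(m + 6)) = m + 6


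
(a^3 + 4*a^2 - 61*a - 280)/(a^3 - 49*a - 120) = (a + 7)/(a + 3)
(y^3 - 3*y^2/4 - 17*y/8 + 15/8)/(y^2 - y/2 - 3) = (4*y^2 - 9*y + 5)/(4*(y - 2))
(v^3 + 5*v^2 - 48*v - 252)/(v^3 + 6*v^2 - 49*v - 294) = (v + 6)/(v + 7)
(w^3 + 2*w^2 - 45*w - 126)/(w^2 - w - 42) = w + 3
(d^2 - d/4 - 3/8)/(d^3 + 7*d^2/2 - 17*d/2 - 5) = (d - 3/4)/(d^2 + 3*d - 10)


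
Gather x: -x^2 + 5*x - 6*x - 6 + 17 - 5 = -x^2 - x + 6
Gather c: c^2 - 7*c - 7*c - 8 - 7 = c^2 - 14*c - 15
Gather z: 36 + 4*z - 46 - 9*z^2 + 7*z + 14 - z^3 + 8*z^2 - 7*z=-z^3 - z^2 + 4*z + 4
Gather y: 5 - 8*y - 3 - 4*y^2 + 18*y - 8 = -4*y^2 + 10*y - 6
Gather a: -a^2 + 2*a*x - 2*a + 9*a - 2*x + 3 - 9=-a^2 + a*(2*x + 7) - 2*x - 6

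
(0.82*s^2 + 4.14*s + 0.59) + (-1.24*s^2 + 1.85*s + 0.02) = -0.42*s^2 + 5.99*s + 0.61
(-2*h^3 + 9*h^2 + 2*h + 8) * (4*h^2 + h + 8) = -8*h^5 + 34*h^4 + h^3 + 106*h^2 + 24*h + 64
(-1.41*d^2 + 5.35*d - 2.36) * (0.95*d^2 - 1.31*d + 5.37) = -1.3395*d^4 + 6.9296*d^3 - 16.8222*d^2 + 31.8211*d - 12.6732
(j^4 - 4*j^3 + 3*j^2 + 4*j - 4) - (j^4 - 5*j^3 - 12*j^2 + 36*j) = j^3 + 15*j^2 - 32*j - 4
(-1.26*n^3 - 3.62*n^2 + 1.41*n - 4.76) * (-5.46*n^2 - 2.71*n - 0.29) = 6.8796*n^5 + 23.1798*n^4 + 2.477*n^3 + 23.2183*n^2 + 12.4907*n + 1.3804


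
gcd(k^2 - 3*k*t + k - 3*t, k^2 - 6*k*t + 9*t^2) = -k + 3*t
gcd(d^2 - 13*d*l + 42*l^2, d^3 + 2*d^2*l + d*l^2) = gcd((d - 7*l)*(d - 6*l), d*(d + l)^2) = 1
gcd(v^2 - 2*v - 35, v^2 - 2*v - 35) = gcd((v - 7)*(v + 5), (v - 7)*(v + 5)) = v^2 - 2*v - 35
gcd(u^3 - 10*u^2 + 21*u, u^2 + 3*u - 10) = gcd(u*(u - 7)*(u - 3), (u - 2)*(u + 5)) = 1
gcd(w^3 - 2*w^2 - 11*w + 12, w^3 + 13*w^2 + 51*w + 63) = w + 3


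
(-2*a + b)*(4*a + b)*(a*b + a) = -8*a^3*b - 8*a^3 + 2*a^2*b^2 + 2*a^2*b + a*b^3 + a*b^2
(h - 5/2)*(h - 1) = h^2 - 7*h/2 + 5/2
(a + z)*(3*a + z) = 3*a^2 + 4*a*z + z^2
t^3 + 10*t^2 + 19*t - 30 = (t - 1)*(t + 5)*(t + 6)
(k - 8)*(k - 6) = k^2 - 14*k + 48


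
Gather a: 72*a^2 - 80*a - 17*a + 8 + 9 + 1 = 72*a^2 - 97*a + 18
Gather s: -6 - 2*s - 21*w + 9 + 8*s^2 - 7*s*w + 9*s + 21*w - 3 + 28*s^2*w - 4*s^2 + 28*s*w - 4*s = s^2*(28*w + 4) + s*(21*w + 3)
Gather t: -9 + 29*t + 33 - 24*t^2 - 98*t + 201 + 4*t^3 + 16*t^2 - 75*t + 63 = 4*t^3 - 8*t^2 - 144*t + 288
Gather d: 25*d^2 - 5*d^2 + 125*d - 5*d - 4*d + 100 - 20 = 20*d^2 + 116*d + 80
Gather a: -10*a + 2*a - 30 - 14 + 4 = -8*a - 40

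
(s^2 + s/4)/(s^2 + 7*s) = (s + 1/4)/(s + 7)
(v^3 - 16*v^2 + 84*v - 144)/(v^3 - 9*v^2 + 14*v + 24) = (v - 6)/(v + 1)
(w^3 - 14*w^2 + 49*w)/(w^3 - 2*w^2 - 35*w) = (w - 7)/(w + 5)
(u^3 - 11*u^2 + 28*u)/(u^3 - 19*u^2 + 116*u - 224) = u/(u - 8)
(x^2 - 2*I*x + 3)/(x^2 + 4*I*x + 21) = (x + I)/(x + 7*I)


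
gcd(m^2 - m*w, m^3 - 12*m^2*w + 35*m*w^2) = m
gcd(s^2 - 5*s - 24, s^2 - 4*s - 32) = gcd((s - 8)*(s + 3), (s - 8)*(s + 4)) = s - 8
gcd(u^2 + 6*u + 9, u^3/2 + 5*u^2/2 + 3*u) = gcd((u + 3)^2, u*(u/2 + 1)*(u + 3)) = u + 3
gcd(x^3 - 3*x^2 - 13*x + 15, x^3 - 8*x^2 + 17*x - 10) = x^2 - 6*x + 5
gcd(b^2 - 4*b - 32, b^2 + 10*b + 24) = b + 4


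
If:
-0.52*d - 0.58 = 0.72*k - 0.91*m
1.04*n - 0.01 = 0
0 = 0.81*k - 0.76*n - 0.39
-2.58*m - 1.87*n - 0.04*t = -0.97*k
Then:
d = -0.0271317829457364*t - 1.48401475134791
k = 0.49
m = 0.17744474995767 - 0.0155038759689922*t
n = 0.01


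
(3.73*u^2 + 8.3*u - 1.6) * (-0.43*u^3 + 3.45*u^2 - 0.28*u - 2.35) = -1.6039*u^5 + 9.2995*u^4 + 28.2786*u^3 - 16.6095*u^2 - 19.057*u + 3.76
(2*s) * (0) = 0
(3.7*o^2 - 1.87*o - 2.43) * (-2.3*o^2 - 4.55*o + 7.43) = -8.51*o^4 - 12.534*o^3 + 41.5885*o^2 - 2.8376*o - 18.0549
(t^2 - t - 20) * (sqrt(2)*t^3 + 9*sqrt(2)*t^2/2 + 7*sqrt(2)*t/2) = sqrt(2)*t^5 + 7*sqrt(2)*t^4/2 - 21*sqrt(2)*t^3 - 187*sqrt(2)*t^2/2 - 70*sqrt(2)*t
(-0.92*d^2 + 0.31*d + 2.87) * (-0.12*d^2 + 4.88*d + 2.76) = 0.1104*d^4 - 4.5268*d^3 - 1.3708*d^2 + 14.8612*d + 7.9212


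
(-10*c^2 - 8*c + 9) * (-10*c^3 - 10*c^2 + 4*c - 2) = 100*c^5 + 180*c^4 - 50*c^3 - 102*c^2 + 52*c - 18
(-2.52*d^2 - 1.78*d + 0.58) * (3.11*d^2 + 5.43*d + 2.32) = -7.8372*d^4 - 19.2194*d^3 - 13.708*d^2 - 0.9802*d + 1.3456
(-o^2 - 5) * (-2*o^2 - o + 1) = 2*o^4 + o^3 + 9*o^2 + 5*o - 5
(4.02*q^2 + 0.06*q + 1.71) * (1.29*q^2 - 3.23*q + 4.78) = 5.1858*q^4 - 12.9072*q^3 + 21.2277*q^2 - 5.2365*q + 8.1738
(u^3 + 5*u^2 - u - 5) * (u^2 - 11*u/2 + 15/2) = u^5 - u^4/2 - 21*u^3 + 38*u^2 + 20*u - 75/2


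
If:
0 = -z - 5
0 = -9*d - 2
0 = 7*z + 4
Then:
No Solution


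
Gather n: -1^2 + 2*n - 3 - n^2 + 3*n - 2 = -n^2 + 5*n - 6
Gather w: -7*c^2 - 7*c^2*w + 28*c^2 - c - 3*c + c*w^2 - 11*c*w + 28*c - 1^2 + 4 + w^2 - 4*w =21*c^2 + 24*c + w^2*(c + 1) + w*(-7*c^2 - 11*c - 4) + 3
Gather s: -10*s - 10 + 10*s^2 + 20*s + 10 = 10*s^2 + 10*s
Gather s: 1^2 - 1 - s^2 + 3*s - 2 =-s^2 + 3*s - 2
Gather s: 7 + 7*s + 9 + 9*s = 16*s + 16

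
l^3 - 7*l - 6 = (l - 3)*(l + 1)*(l + 2)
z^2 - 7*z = z*(z - 7)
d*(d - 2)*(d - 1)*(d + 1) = d^4 - 2*d^3 - d^2 + 2*d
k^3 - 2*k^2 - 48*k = k*(k - 8)*(k + 6)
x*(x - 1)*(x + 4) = x^3 + 3*x^2 - 4*x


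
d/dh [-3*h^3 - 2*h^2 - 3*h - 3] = -9*h^2 - 4*h - 3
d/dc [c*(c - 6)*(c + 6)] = 3*c^2 - 36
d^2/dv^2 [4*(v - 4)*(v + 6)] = 8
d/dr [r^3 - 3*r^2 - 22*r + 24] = 3*r^2 - 6*r - 22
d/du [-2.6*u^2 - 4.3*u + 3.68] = -5.2*u - 4.3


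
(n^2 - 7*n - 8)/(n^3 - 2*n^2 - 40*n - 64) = (n + 1)/(n^2 + 6*n + 8)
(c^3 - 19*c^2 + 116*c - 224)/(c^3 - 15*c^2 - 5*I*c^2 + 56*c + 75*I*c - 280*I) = (c - 4)/(c - 5*I)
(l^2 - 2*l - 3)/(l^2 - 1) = (l - 3)/(l - 1)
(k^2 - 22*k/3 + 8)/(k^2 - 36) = (k - 4/3)/(k + 6)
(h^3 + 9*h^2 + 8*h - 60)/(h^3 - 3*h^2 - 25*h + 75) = (h^2 + 4*h - 12)/(h^2 - 8*h + 15)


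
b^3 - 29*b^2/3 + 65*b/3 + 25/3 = (b - 5)^2*(b + 1/3)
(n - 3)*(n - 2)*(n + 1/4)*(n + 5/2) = n^4 - 9*n^3/4 - 57*n^2/8 + 107*n/8 + 15/4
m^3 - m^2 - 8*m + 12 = (m - 2)^2*(m + 3)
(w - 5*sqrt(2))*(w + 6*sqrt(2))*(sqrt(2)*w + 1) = sqrt(2)*w^3 + 3*w^2 - 59*sqrt(2)*w - 60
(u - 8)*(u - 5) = u^2 - 13*u + 40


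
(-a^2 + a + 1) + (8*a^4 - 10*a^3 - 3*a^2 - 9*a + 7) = 8*a^4 - 10*a^3 - 4*a^2 - 8*a + 8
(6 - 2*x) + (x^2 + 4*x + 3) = x^2 + 2*x + 9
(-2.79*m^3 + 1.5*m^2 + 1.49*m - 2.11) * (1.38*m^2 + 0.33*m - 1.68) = -3.8502*m^5 + 1.1493*m^4 + 7.2384*m^3 - 4.9401*m^2 - 3.1995*m + 3.5448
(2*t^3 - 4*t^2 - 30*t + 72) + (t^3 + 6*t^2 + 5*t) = 3*t^3 + 2*t^2 - 25*t + 72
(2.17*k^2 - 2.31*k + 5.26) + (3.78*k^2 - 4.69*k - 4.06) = 5.95*k^2 - 7.0*k + 1.2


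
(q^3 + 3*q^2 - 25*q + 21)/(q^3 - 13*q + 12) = (q + 7)/(q + 4)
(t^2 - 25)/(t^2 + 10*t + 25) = (t - 5)/(t + 5)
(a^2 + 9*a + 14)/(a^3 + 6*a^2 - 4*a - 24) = (a + 7)/(a^2 + 4*a - 12)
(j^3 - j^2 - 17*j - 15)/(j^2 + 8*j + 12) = (j^3 - j^2 - 17*j - 15)/(j^2 + 8*j + 12)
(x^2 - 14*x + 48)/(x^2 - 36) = (x - 8)/(x + 6)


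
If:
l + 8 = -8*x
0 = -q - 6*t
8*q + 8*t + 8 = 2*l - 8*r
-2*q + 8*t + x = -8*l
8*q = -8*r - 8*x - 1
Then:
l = 308/83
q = 2811/332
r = -4733/664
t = -937/664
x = -243/166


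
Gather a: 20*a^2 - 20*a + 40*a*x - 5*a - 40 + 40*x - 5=20*a^2 + a*(40*x - 25) + 40*x - 45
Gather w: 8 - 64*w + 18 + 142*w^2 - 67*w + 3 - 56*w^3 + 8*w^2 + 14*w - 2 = -56*w^3 + 150*w^2 - 117*w + 27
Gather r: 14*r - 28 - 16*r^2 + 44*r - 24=-16*r^2 + 58*r - 52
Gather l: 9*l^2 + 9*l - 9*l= 9*l^2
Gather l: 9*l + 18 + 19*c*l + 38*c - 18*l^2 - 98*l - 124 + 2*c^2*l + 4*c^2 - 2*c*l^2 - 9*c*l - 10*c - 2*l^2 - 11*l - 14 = 4*c^2 + 28*c + l^2*(-2*c - 20) + l*(2*c^2 + 10*c - 100) - 120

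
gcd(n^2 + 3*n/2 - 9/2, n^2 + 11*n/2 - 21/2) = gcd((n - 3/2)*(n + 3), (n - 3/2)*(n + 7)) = n - 3/2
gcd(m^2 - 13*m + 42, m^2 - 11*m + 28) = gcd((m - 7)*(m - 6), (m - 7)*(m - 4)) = m - 7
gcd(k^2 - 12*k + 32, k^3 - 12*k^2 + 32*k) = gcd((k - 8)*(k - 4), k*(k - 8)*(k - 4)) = k^2 - 12*k + 32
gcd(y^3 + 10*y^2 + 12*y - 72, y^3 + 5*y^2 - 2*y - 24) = y - 2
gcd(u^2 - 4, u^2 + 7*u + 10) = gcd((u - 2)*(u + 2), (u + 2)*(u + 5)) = u + 2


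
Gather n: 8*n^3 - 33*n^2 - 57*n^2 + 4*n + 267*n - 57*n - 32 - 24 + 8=8*n^3 - 90*n^2 + 214*n - 48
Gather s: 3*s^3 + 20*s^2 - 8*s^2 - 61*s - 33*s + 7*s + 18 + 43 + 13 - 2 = 3*s^3 + 12*s^2 - 87*s + 72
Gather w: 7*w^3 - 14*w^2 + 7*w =7*w^3 - 14*w^2 + 7*w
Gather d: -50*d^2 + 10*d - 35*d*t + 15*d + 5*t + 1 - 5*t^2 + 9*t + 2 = -50*d^2 + d*(25 - 35*t) - 5*t^2 + 14*t + 3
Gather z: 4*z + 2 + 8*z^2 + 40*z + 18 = 8*z^2 + 44*z + 20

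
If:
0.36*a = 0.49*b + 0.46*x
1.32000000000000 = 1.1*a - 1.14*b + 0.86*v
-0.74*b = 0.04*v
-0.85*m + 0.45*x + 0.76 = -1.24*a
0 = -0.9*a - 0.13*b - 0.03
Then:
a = -0.02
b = -0.08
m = 0.90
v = 1.46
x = 0.07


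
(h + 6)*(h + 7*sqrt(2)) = h^2 + 6*h + 7*sqrt(2)*h + 42*sqrt(2)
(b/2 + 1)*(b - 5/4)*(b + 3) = b^3/2 + 15*b^2/8 - b/8 - 15/4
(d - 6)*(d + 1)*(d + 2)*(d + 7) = d^4 + 4*d^3 - 37*d^2 - 124*d - 84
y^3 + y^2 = y^2*(y + 1)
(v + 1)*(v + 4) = v^2 + 5*v + 4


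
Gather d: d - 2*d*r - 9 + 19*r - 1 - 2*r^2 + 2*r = d*(1 - 2*r) - 2*r^2 + 21*r - 10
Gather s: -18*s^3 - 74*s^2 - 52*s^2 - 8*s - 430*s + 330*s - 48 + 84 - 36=-18*s^3 - 126*s^2 - 108*s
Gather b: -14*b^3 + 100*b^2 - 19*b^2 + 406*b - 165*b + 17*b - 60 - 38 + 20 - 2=-14*b^3 + 81*b^2 + 258*b - 80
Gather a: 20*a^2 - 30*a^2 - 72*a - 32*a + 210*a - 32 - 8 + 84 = -10*a^2 + 106*a + 44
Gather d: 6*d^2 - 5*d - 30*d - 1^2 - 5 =6*d^2 - 35*d - 6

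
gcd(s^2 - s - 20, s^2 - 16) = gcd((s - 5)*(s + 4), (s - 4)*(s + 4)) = s + 4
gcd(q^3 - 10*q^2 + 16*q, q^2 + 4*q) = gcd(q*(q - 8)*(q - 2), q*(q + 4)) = q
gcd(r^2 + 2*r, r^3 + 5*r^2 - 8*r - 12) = 1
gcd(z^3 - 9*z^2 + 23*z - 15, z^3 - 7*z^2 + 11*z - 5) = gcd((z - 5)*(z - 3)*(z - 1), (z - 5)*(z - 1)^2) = z^2 - 6*z + 5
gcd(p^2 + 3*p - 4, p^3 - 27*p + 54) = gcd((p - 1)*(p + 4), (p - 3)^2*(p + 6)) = 1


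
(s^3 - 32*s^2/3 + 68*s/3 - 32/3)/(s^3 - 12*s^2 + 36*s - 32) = (s - 2/3)/(s - 2)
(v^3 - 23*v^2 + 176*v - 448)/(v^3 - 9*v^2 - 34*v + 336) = (v - 8)/(v + 6)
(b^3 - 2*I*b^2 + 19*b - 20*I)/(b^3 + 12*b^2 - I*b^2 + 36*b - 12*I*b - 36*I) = (b^2 - I*b + 20)/(b^2 + 12*b + 36)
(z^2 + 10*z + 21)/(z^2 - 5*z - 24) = (z + 7)/(z - 8)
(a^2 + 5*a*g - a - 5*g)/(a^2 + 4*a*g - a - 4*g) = (a + 5*g)/(a + 4*g)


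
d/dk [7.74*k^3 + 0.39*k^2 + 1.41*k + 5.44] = 23.22*k^2 + 0.78*k + 1.41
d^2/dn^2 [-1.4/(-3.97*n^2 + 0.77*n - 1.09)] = (-44.13052*n^2 + 8.55932*n + 1.4*(7.94*n - 0.77)*(15.88*n - 1.54) - 12.11644)/(3.97*n^2 - 0.77*n + 1.09)^3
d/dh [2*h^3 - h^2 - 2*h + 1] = 6*h^2 - 2*h - 2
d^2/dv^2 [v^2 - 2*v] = 2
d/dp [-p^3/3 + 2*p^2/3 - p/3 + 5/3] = -p^2 + 4*p/3 - 1/3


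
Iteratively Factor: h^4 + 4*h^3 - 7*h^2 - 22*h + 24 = (h + 4)*(h^3 - 7*h + 6) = (h + 3)*(h + 4)*(h^2 - 3*h + 2) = (h - 1)*(h + 3)*(h + 4)*(h - 2)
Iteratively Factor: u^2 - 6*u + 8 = (u - 2)*(u - 4)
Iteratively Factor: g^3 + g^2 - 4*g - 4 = (g + 2)*(g^2 - g - 2) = (g + 1)*(g + 2)*(g - 2)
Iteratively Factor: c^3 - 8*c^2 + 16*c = (c - 4)*(c^2 - 4*c) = c*(c - 4)*(c - 4)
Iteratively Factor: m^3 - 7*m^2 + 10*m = (m - 2)*(m^2 - 5*m) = m*(m - 2)*(m - 5)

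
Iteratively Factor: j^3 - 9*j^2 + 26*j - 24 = (j - 3)*(j^2 - 6*j + 8) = (j - 4)*(j - 3)*(j - 2)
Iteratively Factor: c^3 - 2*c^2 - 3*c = (c - 3)*(c^2 + c) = c*(c - 3)*(c + 1)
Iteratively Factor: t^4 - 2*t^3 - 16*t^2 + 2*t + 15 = (t - 1)*(t^3 - t^2 - 17*t - 15) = (t - 1)*(t + 1)*(t^2 - 2*t - 15) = (t - 5)*(t - 1)*(t + 1)*(t + 3)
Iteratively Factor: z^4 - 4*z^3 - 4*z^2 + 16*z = (z + 2)*(z^3 - 6*z^2 + 8*z) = (z - 4)*(z + 2)*(z^2 - 2*z) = (z - 4)*(z - 2)*(z + 2)*(z)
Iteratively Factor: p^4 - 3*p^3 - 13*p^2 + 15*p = (p)*(p^3 - 3*p^2 - 13*p + 15) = p*(p + 3)*(p^2 - 6*p + 5) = p*(p - 1)*(p + 3)*(p - 5)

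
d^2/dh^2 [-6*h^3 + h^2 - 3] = 2 - 36*h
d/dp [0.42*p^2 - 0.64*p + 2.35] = 0.84*p - 0.64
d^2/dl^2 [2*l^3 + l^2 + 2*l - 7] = 12*l + 2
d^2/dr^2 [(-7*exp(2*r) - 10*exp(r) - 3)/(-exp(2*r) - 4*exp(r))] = 6*(-3*exp(3*r) + 14*exp(2*r) + 6*exp(r) + 8)*exp(-r)/(exp(3*r) + 12*exp(2*r) + 48*exp(r) + 64)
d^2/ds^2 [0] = 0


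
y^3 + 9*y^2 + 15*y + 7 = (y + 1)^2*(y + 7)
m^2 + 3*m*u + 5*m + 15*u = (m + 5)*(m + 3*u)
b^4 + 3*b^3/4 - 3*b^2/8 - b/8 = b*(b - 1/2)*(b + 1/4)*(b + 1)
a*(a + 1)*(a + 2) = a^3 + 3*a^2 + 2*a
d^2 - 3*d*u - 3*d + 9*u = (d - 3)*(d - 3*u)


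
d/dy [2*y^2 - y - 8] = 4*y - 1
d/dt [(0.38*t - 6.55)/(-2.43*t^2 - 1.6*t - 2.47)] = (0.9234*t^2 - 31.833*t - 11.4186)/(5.9049*t^4 + 7.776*t^3 + 14.5642*t^2 + 7.904*t + 6.1009)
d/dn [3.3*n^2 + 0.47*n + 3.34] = 6.6*n + 0.47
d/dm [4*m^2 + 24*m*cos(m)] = -24*m*sin(m) + 8*m + 24*cos(m)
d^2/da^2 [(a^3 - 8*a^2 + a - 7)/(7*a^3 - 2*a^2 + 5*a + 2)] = 2*(-378*a^6 + 42*a^5 - 1344*a^4 + 1486*a^3 - 969*a^2 + 528*a - 245)/(343*a^9 - 294*a^8 + 819*a^7 - 134*a^6 + 417*a^5 + 294*a^4 + 89*a^3 + 126*a^2 + 60*a + 8)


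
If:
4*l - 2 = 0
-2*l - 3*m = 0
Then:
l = 1/2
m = -1/3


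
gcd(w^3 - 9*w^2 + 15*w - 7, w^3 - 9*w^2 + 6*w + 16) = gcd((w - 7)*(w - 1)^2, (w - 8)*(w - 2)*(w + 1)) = 1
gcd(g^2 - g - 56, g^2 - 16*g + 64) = g - 8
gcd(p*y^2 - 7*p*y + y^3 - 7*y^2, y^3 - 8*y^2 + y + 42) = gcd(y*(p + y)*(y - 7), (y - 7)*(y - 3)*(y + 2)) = y - 7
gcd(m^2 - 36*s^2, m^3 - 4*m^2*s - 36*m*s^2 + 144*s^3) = -m^2 + 36*s^2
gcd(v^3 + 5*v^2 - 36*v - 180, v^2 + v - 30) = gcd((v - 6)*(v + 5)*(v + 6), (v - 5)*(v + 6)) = v + 6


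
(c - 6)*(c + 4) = c^2 - 2*c - 24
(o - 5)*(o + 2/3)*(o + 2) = o^3 - 7*o^2/3 - 12*o - 20/3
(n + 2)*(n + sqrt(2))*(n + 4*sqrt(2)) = n^3 + 2*n^2 + 5*sqrt(2)*n^2 + 8*n + 10*sqrt(2)*n + 16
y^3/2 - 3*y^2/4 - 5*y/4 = y*(y/2 + 1/2)*(y - 5/2)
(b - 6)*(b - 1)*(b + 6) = b^3 - b^2 - 36*b + 36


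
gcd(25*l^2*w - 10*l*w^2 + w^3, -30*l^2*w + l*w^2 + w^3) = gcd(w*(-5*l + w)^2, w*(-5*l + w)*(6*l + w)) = -5*l*w + w^2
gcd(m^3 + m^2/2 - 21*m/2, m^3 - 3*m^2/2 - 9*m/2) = m^2 - 3*m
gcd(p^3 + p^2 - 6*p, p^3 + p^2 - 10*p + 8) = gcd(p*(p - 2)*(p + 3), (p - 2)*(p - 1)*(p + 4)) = p - 2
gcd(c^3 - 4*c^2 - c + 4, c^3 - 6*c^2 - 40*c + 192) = c - 4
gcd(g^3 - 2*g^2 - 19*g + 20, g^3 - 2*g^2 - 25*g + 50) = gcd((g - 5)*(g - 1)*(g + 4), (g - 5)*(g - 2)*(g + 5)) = g - 5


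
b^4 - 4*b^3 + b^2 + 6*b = b*(b - 3)*(b - 2)*(b + 1)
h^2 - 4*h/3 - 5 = (h - 3)*(h + 5/3)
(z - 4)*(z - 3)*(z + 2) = z^3 - 5*z^2 - 2*z + 24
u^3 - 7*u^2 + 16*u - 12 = (u - 3)*(u - 2)^2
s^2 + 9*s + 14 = (s + 2)*(s + 7)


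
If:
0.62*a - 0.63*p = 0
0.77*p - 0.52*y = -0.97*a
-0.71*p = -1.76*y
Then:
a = 0.00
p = 0.00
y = 0.00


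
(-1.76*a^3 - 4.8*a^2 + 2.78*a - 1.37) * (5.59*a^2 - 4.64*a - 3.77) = -9.8384*a^5 - 18.6656*a^4 + 44.4474*a^3 - 2.4615*a^2 - 4.1238*a + 5.1649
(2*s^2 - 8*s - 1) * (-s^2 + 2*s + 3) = -2*s^4 + 12*s^3 - 9*s^2 - 26*s - 3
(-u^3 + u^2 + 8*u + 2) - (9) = -u^3 + u^2 + 8*u - 7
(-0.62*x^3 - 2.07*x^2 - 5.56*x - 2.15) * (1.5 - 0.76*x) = 0.4712*x^4 + 0.6432*x^3 + 1.1206*x^2 - 6.706*x - 3.225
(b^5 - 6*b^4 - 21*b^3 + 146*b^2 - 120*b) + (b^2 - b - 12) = b^5 - 6*b^4 - 21*b^3 + 147*b^2 - 121*b - 12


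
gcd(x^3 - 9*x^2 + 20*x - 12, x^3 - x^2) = x - 1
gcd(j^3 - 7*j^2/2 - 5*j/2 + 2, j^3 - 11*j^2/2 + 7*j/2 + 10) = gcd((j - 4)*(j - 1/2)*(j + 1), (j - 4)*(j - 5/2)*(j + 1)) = j^2 - 3*j - 4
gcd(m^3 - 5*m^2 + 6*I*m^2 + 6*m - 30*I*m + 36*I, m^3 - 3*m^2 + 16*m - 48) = m - 3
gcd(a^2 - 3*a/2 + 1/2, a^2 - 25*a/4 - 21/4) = 1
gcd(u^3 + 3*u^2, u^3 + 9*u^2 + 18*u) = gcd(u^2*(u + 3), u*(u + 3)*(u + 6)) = u^2 + 3*u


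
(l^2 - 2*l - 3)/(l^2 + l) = (l - 3)/l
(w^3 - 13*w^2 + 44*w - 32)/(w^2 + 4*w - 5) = (w^2 - 12*w + 32)/(w + 5)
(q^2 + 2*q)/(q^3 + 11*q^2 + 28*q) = (q + 2)/(q^2 + 11*q + 28)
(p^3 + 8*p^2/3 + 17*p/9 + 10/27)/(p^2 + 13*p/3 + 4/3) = (9*p^2 + 21*p + 10)/(9*(p + 4))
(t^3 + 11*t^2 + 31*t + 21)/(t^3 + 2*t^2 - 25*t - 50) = (t^3 + 11*t^2 + 31*t + 21)/(t^3 + 2*t^2 - 25*t - 50)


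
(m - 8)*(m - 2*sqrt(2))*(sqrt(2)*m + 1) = sqrt(2)*m^3 - 8*sqrt(2)*m^2 - 3*m^2 - 2*sqrt(2)*m + 24*m + 16*sqrt(2)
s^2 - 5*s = s*(s - 5)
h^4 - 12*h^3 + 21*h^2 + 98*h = h*(h - 7)^2*(h + 2)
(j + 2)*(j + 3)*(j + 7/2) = j^3 + 17*j^2/2 + 47*j/2 + 21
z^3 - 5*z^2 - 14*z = z*(z - 7)*(z + 2)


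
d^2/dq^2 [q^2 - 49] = 2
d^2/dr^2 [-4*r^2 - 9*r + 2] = -8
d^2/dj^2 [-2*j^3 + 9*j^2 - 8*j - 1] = 18 - 12*j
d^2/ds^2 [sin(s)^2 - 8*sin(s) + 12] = 8*sin(s) + 2*cos(2*s)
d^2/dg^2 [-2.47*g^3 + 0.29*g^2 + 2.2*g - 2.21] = 0.58 - 14.82*g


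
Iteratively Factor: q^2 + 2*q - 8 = (q - 2)*(q + 4)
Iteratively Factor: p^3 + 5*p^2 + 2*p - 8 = (p - 1)*(p^2 + 6*p + 8) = (p - 1)*(p + 2)*(p + 4)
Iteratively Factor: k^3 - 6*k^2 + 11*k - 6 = (k - 1)*(k^2 - 5*k + 6) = (k - 3)*(k - 1)*(k - 2)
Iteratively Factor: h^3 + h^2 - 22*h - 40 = (h + 2)*(h^2 - h - 20) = (h - 5)*(h + 2)*(h + 4)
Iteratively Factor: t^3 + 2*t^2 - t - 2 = (t + 1)*(t^2 + t - 2) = (t + 1)*(t + 2)*(t - 1)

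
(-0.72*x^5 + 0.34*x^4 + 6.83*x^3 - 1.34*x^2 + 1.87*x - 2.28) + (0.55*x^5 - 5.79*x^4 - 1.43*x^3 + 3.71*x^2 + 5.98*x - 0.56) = -0.17*x^5 - 5.45*x^4 + 5.4*x^3 + 2.37*x^2 + 7.85*x - 2.84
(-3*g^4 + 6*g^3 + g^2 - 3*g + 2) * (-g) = 3*g^5 - 6*g^4 - g^3 + 3*g^2 - 2*g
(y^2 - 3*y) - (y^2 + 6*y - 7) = 7 - 9*y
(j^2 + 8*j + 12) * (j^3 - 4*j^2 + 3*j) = j^5 + 4*j^4 - 17*j^3 - 24*j^2 + 36*j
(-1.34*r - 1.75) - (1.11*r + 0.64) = -2.45*r - 2.39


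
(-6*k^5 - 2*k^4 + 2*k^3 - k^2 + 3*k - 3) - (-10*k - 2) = -6*k^5 - 2*k^4 + 2*k^3 - k^2 + 13*k - 1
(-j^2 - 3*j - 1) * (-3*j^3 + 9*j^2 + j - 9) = 3*j^5 - 25*j^3 - 3*j^2 + 26*j + 9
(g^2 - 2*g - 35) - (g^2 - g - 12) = -g - 23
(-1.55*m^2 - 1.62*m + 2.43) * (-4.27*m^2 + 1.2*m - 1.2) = 6.6185*m^4 + 5.0574*m^3 - 10.4601*m^2 + 4.86*m - 2.916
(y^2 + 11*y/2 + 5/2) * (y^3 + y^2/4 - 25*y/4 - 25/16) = y^5 + 23*y^4/4 - 19*y^3/8 - 565*y^2/16 - 775*y/32 - 125/32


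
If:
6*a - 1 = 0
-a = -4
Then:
No Solution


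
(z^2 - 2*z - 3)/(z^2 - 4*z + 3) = (z + 1)/(z - 1)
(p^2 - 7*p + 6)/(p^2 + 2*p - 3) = (p - 6)/(p + 3)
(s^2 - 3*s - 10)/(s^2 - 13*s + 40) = (s + 2)/(s - 8)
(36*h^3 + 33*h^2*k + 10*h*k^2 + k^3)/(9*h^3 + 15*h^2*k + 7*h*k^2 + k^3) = (4*h + k)/(h + k)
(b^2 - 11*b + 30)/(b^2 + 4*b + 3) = (b^2 - 11*b + 30)/(b^2 + 4*b + 3)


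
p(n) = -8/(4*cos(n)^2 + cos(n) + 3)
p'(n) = -8*(8*sin(n)*cos(n) + sin(n))/(4*cos(n)^2 + cos(n) + 3)^2 = -8*(8*cos(n) + 1)*sin(n)/(4*cos(n)^2 + cos(n) + 3)^2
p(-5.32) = -1.64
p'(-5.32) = -1.54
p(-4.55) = -2.72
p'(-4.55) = 0.27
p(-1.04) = -1.77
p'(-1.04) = 1.70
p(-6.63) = -1.07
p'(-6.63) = 0.41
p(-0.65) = -1.26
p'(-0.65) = 0.89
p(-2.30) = -1.95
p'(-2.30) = -1.53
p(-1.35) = -2.35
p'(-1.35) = 1.85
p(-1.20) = -2.06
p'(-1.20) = 1.92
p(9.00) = -1.48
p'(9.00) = 0.71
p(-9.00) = -1.48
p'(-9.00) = -0.71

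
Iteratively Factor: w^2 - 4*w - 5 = (w + 1)*(w - 5)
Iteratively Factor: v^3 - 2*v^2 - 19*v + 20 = (v - 1)*(v^2 - v - 20) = (v - 5)*(v - 1)*(v + 4)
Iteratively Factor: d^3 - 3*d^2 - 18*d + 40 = (d + 4)*(d^2 - 7*d + 10) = (d - 5)*(d + 4)*(d - 2)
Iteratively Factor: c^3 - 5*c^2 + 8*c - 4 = (c - 2)*(c^2 - 3*c + 2) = (c - 2)^2*(c - 1)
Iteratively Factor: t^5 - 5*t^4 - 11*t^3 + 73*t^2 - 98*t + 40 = (t - 5)*(t^4 - 11*t^2 + 18*t - 8) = (t - 5)*(t + 4)*(t^3 - 4*t^2 + 5*t - 2) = (t - 5)*(t - 1)*(t + 4)*(t^2 - 3*t + 2) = (t - 5)*(t - 1)^2*(t + 4)*(t - 2)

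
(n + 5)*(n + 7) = n^2 + 12*n + 35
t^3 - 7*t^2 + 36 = (t - 6)*(t - 3)*(t + 2)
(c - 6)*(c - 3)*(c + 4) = c^3 - 5*c^2 - 18*c + 72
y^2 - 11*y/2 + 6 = (y - 4)*(y - 3/2)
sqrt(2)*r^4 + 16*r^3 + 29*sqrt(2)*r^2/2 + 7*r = r*(r + sqrt(2)/2)*(r + 7*sqrt(2))*(sqrt(2)*r + 1)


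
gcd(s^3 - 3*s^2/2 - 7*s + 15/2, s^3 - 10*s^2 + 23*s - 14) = s - 1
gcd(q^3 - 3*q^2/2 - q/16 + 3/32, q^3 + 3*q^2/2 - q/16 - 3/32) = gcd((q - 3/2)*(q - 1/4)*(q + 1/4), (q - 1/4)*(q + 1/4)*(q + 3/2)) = q^2 - 1/16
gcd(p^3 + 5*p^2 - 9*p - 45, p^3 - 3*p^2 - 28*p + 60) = p + 5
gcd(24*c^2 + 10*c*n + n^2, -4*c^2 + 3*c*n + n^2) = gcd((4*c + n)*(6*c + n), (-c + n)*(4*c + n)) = 4*c + n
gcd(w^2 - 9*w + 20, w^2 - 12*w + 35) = w - 5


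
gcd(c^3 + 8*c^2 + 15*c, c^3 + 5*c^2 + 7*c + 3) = c + 3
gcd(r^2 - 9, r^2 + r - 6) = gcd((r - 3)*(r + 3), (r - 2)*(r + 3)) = r + 3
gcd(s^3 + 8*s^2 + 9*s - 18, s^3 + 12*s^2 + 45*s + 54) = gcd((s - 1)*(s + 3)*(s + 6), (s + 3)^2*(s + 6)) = s^2 + 9*s + 18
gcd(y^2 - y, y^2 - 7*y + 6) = y - 1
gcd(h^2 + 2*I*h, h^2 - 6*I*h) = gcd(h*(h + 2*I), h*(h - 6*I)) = h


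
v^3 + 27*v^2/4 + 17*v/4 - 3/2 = (v - 1/4)*(v + 1)*(v + 6)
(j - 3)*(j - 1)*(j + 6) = j^3 + 2*j^2 - 21*j + 18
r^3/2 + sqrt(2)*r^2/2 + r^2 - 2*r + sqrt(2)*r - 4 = (r/2 + sqrt(2))*(r + 2)*(r - sqrt(2))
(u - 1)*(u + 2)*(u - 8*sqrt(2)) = u^3 - 8*sqrt(2)*u^2 + u^2 - 8*sqrt(2)*u - 2*u + 16*sqrt(2)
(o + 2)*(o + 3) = o^2 + 5*o + 6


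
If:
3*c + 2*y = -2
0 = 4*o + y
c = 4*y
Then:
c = -4/7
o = 1/28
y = -1/7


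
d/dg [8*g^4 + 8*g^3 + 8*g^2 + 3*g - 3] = 32*g^3 + 24*g^2 + 16*g + 3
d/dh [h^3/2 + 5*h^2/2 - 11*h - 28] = 3*h^2/2 + 5*h - 11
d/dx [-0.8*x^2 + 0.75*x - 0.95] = 0.75 - 1.6*x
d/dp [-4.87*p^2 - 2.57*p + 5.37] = -9.74*p - 2.57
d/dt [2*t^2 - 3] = 4*t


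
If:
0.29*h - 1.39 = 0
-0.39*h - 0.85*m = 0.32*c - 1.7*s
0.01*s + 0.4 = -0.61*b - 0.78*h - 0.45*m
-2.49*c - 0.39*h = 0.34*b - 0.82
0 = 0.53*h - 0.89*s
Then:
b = -9.19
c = 0.83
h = 4.79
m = 3.20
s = 2.85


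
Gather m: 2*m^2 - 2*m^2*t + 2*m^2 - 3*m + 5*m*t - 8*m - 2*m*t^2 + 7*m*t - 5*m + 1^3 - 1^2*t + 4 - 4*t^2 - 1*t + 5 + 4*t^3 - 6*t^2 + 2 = m^2*(4 - 2*t) + m*(-2*t^2 + 12*t - 16) + 4*t^3 - 10*t^2 - 2*t + 12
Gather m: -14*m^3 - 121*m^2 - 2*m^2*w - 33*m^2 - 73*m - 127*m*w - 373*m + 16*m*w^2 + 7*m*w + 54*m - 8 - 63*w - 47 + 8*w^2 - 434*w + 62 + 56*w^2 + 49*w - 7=-14*m^3 + m^2*(-2*w - 154) + m*(16*w^2 - 120*w - 392) + 64*w^2 - 448*w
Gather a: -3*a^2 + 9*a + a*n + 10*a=-3*a^2 + a*(n + 19)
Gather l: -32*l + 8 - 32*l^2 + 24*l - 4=-32*l^2 - 8*l + 4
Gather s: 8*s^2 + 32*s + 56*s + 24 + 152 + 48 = 8*s^2 + 88*s + 224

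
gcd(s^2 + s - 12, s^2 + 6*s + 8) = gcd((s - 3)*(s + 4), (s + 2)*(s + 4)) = s + 4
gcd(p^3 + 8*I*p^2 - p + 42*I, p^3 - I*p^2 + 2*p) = p - 2*I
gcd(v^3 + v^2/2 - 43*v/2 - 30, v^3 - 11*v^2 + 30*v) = v - 5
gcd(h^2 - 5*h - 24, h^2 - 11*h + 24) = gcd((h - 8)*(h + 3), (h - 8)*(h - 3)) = h - 8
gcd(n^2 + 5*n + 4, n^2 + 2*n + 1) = n + 1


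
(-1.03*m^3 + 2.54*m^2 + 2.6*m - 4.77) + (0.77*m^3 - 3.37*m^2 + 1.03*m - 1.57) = -0.26*m^3 - 0.83*m^2 + 3.63*m - 6.34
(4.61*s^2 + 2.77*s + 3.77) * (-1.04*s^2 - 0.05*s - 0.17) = -4.7944*s^4 - 3.1113*s^3 - 4.843*s^2 - 0.6594*s - 0.6409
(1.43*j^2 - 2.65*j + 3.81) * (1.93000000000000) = 2.7599*j^2 - 5.1145*j + 7.3533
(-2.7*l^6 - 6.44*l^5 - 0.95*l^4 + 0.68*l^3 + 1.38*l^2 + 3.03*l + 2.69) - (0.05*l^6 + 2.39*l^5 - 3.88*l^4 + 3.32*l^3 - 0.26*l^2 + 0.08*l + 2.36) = -2.75*l^6 - 8.83*l^5 + 2.93*l^4 - 2.64*l^3 + 1.64*l^2 + 2.95*l + 0.33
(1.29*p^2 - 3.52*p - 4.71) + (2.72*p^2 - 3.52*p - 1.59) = 4.01*p^2 - 7.04*p - 6.3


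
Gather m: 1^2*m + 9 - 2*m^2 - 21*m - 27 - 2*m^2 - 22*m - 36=-4*m^2 - 42*m - 54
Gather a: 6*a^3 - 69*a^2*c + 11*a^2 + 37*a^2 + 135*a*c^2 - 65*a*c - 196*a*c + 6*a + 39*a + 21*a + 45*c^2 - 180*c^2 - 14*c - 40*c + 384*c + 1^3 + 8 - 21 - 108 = 6*a^3 + a^2*(48 - 69*c) + a*(135*c^2 - 261*c + 66) - 135*c^2 + 330*c - 120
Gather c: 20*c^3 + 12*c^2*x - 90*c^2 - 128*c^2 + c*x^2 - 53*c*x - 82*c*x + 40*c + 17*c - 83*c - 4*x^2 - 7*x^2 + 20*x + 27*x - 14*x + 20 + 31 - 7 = 20*c^3 + c^2*(12*x - 218) + c*(x^2 - 135*x - 26) - 11*x^2 + 33*x + 44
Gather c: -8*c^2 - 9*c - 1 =-8*c^2 - 9*c - 1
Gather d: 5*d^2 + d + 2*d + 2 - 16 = 5*d^2 + 3*d - 14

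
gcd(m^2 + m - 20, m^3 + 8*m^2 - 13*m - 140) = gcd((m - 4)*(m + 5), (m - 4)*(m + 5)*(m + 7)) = m^2 + m - 20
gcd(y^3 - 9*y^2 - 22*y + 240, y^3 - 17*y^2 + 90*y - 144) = y^2 - 14*y + 48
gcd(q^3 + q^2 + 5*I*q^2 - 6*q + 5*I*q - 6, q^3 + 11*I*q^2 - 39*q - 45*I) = q + 3*I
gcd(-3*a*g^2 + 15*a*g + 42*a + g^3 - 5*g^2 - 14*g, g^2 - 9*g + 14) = g - 7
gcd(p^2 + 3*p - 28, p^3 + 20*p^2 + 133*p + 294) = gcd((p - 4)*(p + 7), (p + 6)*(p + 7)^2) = p + 7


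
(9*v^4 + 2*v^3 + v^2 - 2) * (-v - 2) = -9*v^5 - 20*v^4 - 5*v^3 - 2*v^2 + 2*v + 4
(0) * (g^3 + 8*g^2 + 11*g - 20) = 0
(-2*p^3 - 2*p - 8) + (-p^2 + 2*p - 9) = -2*p^3 - p^2 - 17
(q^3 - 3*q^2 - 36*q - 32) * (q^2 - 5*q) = q^5 - 8*q^4 - 21*q^3 + 148*q^2 + 160*q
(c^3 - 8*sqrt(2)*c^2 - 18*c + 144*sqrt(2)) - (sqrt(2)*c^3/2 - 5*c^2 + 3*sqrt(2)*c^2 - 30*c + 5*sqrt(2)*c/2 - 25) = -sqrt(2)*c^3/2 + c^3 - 11*sqrt(2)*c^2 + 5*c^2 - 5*sqrt(2)*c/2 + 12*c + 25 + 144*sqrt(2)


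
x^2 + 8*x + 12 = (x + 2)*(x + 6)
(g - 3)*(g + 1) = g^2 - 2*g - 3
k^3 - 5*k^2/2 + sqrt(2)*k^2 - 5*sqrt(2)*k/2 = k*(k - 5/2)*(k + sqrt(2))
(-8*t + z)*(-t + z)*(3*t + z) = 24*t^3 - 19*t^2*z - 6*t*z^2 + z^3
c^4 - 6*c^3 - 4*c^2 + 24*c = c*(c - 6)*(c - 2)*(c + 2)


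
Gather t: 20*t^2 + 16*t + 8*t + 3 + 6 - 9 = 20*t^2 + 24*t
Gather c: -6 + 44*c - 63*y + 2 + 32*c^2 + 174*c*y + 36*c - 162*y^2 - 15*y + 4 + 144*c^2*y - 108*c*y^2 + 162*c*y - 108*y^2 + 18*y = c^2*(144*y + 32) + c*(-108*y^2 + 336*y + 80) - 270*y^2 - 60*y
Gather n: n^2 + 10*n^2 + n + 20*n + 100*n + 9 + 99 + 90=11*n^2 + 121*n + 198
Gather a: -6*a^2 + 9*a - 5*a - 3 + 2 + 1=-6*a^2 + 4*a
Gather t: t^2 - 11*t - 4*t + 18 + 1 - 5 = t^2 - 15*t + 14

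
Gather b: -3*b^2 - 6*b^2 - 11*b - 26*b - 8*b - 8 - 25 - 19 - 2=-9*b^2 - 45*b - 54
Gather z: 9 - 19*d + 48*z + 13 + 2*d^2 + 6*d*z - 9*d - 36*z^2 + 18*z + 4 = 2*d^2 - 28*d - 36*z^2 + z*(6*d + 66) + 26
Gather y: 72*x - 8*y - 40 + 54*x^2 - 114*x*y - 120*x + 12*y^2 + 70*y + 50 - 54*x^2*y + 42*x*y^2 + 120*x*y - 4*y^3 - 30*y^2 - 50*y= 54*x^2 - 48*x - 4*y^3 + y^2*(42*x - 18) + y*(-54*x^2 + 6*x + 12) + 10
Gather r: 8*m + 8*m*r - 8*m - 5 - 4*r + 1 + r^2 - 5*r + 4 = r^2 + r*(8*m - 9)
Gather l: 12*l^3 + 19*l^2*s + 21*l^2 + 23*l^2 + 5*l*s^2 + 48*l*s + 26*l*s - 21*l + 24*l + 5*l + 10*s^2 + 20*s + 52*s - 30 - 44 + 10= 12*l^3 + l^2*(19*s + 44) + l*(5*s^2 + 74*s + 8) + 10*s^2 + 72*s - 64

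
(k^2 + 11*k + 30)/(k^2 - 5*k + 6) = (k^2 + 11*k + 30)/(k^2 - 5*k + 6)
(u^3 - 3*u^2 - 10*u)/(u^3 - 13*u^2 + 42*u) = (u^2 - 3*u - 10)/(u^2 - 13*u + 42)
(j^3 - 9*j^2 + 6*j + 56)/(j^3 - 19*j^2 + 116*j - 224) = (j + 2)/(j - 8)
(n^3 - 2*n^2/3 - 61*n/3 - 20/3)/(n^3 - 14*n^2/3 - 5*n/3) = (n + 4)/n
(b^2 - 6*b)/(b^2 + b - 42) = b/(b + 7)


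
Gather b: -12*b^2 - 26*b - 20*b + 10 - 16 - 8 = -12*b^2 - 46*b - 14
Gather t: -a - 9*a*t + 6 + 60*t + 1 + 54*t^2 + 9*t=-a + 54*t^2 + t*(69 - 9*a) + 7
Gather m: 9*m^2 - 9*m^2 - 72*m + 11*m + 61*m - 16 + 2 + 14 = 0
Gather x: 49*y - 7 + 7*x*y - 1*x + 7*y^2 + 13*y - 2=x*(7*y - 1) + 7*y^2 + 62*y - 9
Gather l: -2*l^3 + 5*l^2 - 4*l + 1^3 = -2*l^3 + 5*l^2 - 4*l + 1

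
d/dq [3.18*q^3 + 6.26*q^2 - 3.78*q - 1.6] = 9.54*q^2 + 12.52*q - 3.78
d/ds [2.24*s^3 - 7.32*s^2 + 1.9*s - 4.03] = 6.72*s^2 - 14.64*s + 1.9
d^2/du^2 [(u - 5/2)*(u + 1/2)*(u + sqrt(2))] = 6*u - 4 + 2*sqrt(2)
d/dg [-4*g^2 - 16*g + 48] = -8*g - 16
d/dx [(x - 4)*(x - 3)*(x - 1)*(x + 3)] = 4*x^3 - 15*x^2 - 10*x + 45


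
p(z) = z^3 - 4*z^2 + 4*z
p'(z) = 3*z^2 - 8*z + 4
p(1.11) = 0.88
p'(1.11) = -1.18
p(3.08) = 3.59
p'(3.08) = 7.82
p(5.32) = 58.64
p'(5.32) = 46.35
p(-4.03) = -146.53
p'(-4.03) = 84.96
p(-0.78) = -6.03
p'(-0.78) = 12.07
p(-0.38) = -2.15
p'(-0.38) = 7.47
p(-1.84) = -27.13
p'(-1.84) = 28.88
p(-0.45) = -2.70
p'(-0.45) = 8.21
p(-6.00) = -384.00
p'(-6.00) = 160.00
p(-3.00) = -75.00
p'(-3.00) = 55.00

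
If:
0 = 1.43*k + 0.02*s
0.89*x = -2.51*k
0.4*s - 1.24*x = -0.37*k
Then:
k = 0.00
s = 0.00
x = 0.00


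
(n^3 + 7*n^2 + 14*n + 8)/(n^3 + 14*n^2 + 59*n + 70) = (n^2 + 5*n + 4)/(n^2 + 12*n + 35)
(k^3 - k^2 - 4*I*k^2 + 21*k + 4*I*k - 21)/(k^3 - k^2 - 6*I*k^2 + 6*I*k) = (k^2 - 4*I*k + 21)/(k*(k - 6*I))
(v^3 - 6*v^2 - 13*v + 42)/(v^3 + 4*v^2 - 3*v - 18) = (v - 7)/(v + 3)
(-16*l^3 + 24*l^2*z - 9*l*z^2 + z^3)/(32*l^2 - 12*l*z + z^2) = (4*l^2 - 5*l*z + z^2)/(-8*l + z)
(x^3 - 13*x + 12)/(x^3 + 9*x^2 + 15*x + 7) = (x^3 - 13*x + 12)/(x^3 + 9*x^2 + 15*x + 7)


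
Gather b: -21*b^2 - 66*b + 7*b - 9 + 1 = -21*b^2 - 59*b - 8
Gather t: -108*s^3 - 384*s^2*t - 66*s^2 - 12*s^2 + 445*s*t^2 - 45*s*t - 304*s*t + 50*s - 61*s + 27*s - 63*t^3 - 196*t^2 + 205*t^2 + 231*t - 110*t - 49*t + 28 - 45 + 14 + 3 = -108*s^3 - 78*s^2 + 16*s - 63*t^3 + t^2*(445*s + 9) + t*(-384*s^2 - 349*s + 72)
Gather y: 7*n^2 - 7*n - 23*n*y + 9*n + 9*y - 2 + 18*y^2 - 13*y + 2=7*n^2 + 2*n + 18*y^2 + y*(-23*n - 4)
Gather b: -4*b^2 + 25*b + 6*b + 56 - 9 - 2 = -4*b^2 + 31*b + 45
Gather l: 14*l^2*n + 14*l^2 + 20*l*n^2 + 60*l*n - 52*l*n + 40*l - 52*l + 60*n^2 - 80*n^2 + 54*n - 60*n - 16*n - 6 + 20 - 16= l^2*(14*n + 14) + l*(20*n^2 + 8*n - 12) - 20*n^2 - 22*n - 2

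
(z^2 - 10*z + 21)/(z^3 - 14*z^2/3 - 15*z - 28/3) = 3*(z - 3)/(3*z^2 + 7*z + 4)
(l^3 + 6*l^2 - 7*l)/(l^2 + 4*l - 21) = l*(l - 1)/(l - 3)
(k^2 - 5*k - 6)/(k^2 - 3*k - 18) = (k + 1)/(k + 3)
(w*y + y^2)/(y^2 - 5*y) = (w + y)/(y - 5)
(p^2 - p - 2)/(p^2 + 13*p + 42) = (p^2 - p - 2)/(p^2 + 13*p + 42)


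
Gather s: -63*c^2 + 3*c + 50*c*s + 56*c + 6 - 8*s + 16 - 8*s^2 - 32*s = -63*c^2 + 59*c - 8*s^2 + s*(50*c - 40) + 22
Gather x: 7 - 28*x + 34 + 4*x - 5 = 36 - 24*x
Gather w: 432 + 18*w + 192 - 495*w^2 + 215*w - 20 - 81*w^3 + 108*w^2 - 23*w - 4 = -81*w^3 - 387*w^2 + 210*w + 600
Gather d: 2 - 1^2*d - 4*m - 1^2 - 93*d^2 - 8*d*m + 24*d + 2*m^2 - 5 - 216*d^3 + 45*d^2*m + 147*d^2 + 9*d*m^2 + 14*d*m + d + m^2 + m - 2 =-216*d^3 + d^2*(45*m + 54) + d*(9*m^2 + 6*m + 24) + 3*m^2 - 3*m - 6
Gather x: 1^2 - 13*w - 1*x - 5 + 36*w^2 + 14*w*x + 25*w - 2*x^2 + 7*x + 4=36*w^2 + 12*w - 2*x^2 + x*(14*w + 6)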